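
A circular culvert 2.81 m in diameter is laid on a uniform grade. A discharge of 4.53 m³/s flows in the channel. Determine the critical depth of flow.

At critical depth, Q² T / (g A³) = 1, i.e. A³/T = Q²/g = 4.53²/9.81 = 2.092.
Trying y = 0.652 m: A³/T = 0.5475 — too small.
Trying y = 0.921 m: A³/T = 2.095 — close enough.

y_c = 0.921 m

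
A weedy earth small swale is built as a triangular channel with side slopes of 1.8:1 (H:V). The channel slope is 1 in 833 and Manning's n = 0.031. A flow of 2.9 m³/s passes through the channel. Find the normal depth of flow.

Manning's equation rearranged: A R^(2/3) = nQ / (1·√S) = 0.031 × 2.9 / (√0.0012) = 2.595.
Trying y = 1.79 m: A R^(2/3) = 4.897 — over.
Trying y = 1.22 m: A R^(2/3) = 1.762 — short.
Trying y = 1.41 m: A R^(2/3) = 2.592 — matches.

y_n = 1.41 m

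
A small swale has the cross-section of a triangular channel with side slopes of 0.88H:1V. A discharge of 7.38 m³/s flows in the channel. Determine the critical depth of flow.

y_c = 1.7 m

At critical depth, Q² T / (g A³) = 1, i.e. A³/T = Q²/g = 7.38²/9.81 = 5.552.
Trying y = 1.29 m: A³/T = 1.383 — short.
Trying y = 1.96 m: A³/T = 11.2 — over.
Trying y = 1.7 m: A³/T = 5.498 — close enough.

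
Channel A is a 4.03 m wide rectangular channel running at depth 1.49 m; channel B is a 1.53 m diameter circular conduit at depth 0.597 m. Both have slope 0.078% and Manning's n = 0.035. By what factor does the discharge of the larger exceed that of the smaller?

Channel A: Flow area A = b·y = 4.03 × 1.49 = 6.005 m². Wetted perimeter P = b + 2y = 4.03 + 2×1.49 = 7.01 m. Hydraulic radius R = A/P = 6.005/7.01 = 0.8566 m. Q_A = (1/0.035)·6.005·0.8566^(2/3)·√0.00078 = 4.322 m³/s.
Channel B: For a circular section of diameter D = 1.53 m at depth y = 0.597 m, the central angle is θ = 2 arccos(1 − 2y/D) = 2.699 rad. Then A = (D²/8)(θ − sin θ) = 0.6643 m² and P = Dθ/2 = 2.065 m. Hydraulic radius R = A/P = 0.6643/2.065 = 0.3218 m. Q_B = (1/0.035)·0.6643·0.3218^(2/3)·√0.00078 = 0.2489 m³/s.
The larger discharge is 4.322 m³/s and the smaller is 0.2489 m³/s; the ratio is 17.4.

17.4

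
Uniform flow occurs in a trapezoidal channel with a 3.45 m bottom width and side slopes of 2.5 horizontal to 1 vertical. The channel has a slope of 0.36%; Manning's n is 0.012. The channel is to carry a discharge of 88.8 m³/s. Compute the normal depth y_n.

Manning's equation rearranged: A R^(2/3) = nQ / (1·√S) = 0.012 × 88.8 / (√0.0036) = 17.76.
Trying y = 2.21 m: A R^(2/3) = 23.53 — over.
Trying y = 1.53 m: A R^(2/3) = 10.77 — short.
Trying y = 1.94 m: A R^(2/3) = 17.76 — ≈ 17.76.

y_n = 1.94 m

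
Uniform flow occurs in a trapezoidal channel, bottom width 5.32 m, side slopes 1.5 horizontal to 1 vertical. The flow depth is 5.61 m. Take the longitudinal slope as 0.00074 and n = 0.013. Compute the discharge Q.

Q = 337 m³/s

With bottom width b = 5.32 m and side slope z = 1.5: A = (b + zy)y = (5.32 + 1.5×5.61)×5.61 = 77.05 m²; P = b + 2y√(1+z²) = 5.32 + 2×5.61×1.803 = 25.55 m.
Hydraulic radius R = A/P = 77.05/25.55 = 3.016 m.
Manning's equation: Q = (1/n) A R^(2/3) S^(1/2) = (1/0.013) × 77.05 × 3.016^(2/3) × 0.00074^(1/2) = 337 m³/s.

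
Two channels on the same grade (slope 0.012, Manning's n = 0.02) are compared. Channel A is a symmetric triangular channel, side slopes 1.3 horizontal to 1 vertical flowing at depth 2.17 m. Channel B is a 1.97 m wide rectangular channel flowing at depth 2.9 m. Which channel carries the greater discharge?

Channel A: For a triangular section with side slope z = 1.3: A = zy² = 1.3×2.17² = 6.122 m²; P = 2y√(1+z²) = 2×2.17×1.64 = 7.118 m. Hydraulic radius R = A/P = 6.122/7.118 = 0.86 m. Q_A = (1/0.02)·6.122·0.86^(2/3)·√0.012 = 30.32 m³/s.
Channel B: Flow area A = b·y = 1.97 × 2.9 = 5.713 m². Wetted perimeter P = b + 2y = 1.97 + 2×2.9 = 7.77 m. Hydraulic radius R = A/P = 5.713/7.77 = 0.7353 m. Q_B = (1/0.02)·5.713·0.7353^(2/3)·√0.012 = 25.49 m³/s.
Q_A = 30.32 m³/s vs Q_B = 25.49 m³/s, so channel A carries more.

channel A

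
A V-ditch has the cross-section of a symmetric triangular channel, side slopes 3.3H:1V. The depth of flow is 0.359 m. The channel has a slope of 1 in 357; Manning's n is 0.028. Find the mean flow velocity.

V = 0.584 m/s

For a triangular section with side slope z = 3.3: A = zy² = 3.3×0.359² = 0.4253 m²; P = 2y√(1+z²) = 2×0.359×3.448 = 2.476 m.
Hydraulic radius R = A/P = 0.4253/2.476 = 0.1718 m.
From Manning's equation, V = (1/n) R^(2/3) S^(1/2) = (1/0.028) × 0.1718^(2/3) × 0.002801^(1/2) = 0.584 m/s.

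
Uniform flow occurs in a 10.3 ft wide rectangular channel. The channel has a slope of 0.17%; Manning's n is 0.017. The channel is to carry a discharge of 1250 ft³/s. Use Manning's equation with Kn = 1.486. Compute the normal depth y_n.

y_n = 13.9 ft

Manning's equation rearranged: A R^(2/3) = nQ / (1.486·√S) = 0.017 × 1250 / (1.486 × √0.0017) = 346.8.
At y = 9.7 ft: A R^(2/3) = 224.3 — too small.
At y = 13.9 ft: A R^(2/3) = 346 — matches.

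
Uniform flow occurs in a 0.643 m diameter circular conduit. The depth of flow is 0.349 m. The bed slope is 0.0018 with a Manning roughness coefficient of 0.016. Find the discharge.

Q = 0.146 m³/s

For a circular section of diameter D = 0.643 m at depth y = 0.349 m, the central angle is θ = 2 arccos(1 − 2y/D) = 3.313 rad. Then A = (D²/8)(θ − sin θ) = 0.18 m² and P = Dθ/2 = 1.065 m.
Hydraulic radius R = A/P = 0.18/1.065 = 0.169 m.
Manning's equation: Q = (1/n) A R^(2/3) S^(1/2) = (1/0.016) × 0.18 × 0.169^(2/3) × 0.0018^(1/2) = 0.146 m³/s.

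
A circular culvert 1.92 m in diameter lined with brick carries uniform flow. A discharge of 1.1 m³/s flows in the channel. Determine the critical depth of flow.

y_c = 0.495 m

At critical depth, Q² T / (g A³) = 1, i.e. A³/T = Q²/g = 1.1²/9.81 = 0.1233.
At y = 0.555 m: A³/T = 0.1918 — over.
At y = 0.348 m: A³/T = 0.031 — short.
At y = 0.495 m: A³/T = 0.123 — matches.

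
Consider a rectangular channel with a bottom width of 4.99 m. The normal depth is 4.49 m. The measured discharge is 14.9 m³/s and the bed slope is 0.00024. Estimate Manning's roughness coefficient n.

n = 0.0319

Flow area A = b·y = 4.99 × 4.49 = 22.41 m². Wetted perimeter P = b + 2y = 4.99 + 2×4.49 = 13.97 m.
Hydraulic radius R = A/P = 22.41/13.97 = 1.604 m.
Rearranging Manning's equation: n = (1/Q) A R^(2/3) S^(1/2) = (1/14.9) × 22.41 × 1.604^(2/3) × √0.00024 = 0.0319.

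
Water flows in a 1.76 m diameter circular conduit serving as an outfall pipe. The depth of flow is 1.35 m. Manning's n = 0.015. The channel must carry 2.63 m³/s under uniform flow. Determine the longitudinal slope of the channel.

S = 0.000898

For a circular section of diameter D = 1.76 m at depth y = 1.35 m, the central angle is θ = 2 arccos(1 − 2y/D) = 4.268 rad. Then A = (D²/8)(θ − sin θ) = 2.002 m² and P = Dθ/2 = 3.756 m.
Hydraulic radius R = A/P = 2.002/3.756 = 0.5331 m.
From Manning's equation, S = [nQ / (1 A R^(2/3))]² = [0.015 × 2.63 / (1 × 2.002 × 0.5331^(2/3))]² = 0.000898.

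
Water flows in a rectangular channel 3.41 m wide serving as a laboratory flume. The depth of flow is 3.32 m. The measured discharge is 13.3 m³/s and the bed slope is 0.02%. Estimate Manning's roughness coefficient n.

Flow area A = b·y = 3.41 × 3.32 = 11.32 m². Wetted perimeter P = b + 2y = 3.41 + 2×3.32 = 10.05 m.
Hydraulic radius R = A/P = 11.32/10.05 = 1.126 m.
Rearranging Manning's equation: n = (1/Q) A R^(2/3) S^(1/2) = (1/13.3) × 11.32 × 1.126^(2/3) × √0.0002 = 0.013.

n = 0.013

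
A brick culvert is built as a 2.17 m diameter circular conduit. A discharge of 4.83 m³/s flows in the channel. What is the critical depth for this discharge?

y_c = 1.03 m

At critical depth, Q² T / (g A³) = 1, i.e. A³/T = Q²/g = 4.83²/9.81 = 2.378.
At y = 0.923 m: A³/T = 1.57 — low.
At y = 1.24 m: A³/T = 4.853 — high.
At y = 1.03 m: A³/T = 2.389 — ≈ 2.378.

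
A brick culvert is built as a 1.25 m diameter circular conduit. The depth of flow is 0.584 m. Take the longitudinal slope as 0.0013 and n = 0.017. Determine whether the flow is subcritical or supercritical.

subcritical

For a circular section of diameter D = 1.25 m at depth y = 0.584 m, the central angle is θ = 2 arccos(1 − 2y/D) = 3.01 rad. Then A = (D²/8)(θ − sin θ) = 0.5624 m² and P = Dθ/2 = 1.881 m.
Hydraulic radius R = A/P = 0.5624/1.881 = 0.2989 m.
V = (1/n) R^(2/3) √S = (1/0.017) × 0.2989^(2/3) × √0.0013 = 0.9482 m/s. Hydraulic depth D_h = A/T = 0.5624/1.247 = 0.4509 m.
Froude number Fr = V/√(g·D_h) = 0.9482/√(9.81×0.4509) = 0.451, which is less than 1, so the flow is subcritical.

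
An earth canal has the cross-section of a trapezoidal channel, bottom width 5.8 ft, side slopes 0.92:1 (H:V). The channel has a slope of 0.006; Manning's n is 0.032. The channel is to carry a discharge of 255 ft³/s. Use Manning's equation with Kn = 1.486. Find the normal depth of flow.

y_n = 4.17 ft

Manning's equation rearranged: A R^(2/3) = nQ / (1.486·√S) = 0.032 × 255 / (1.486 × √0.006) = 70.89.
Trying y = 5 ft: A R^(2/3) = 100.4 — too large.
Trying y = 3.31 ft: A R^(2/3) = 46.15 — too small.
Trying y = 4.17 ft: A R^(2/3) = 70.94 — matches.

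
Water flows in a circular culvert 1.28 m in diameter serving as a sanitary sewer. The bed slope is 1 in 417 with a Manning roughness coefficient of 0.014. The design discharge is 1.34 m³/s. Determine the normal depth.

Manning's equation rearranged: A R^(2/3) = nQ / (1·√S) = 0.014 × 1.34 / (√0.002398) = 0.3831.
At y = 0.884 m: A R^(2/3) = 0.4951 — high.
At y = 0.664 m: A R^(2/3) = 0.3203 — low.
At y = 0.742 m: A R^(2/3) = 0.3834 — matches.

y_n = 0.742 m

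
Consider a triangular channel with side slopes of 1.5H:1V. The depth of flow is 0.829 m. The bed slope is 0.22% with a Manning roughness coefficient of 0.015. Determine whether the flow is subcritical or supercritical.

For a triangular section with side slope z = 1.5: A = zy² = 1.5×0.829² = 1.031 m²; P = 2y√(1+z²) = 2×0.829×1.803 = 2.989 m.
Hydraulic radius R = A/P = 1.031/2.989 = 0.3449 m.
V = (1/n) R^(2/3) √S = (1/0.015) × 0.3449^(2/3) × √0.0022 = 1.538 m/s. Hydraulic depth D_h = A/T = 1.031/2.487 = 0.4145 m.
Froude number Fr = V/√(g·D_h) = 1.538/√(9.81×0.4145) = 0.763, which is less than 1, so the flow is subcritical.

subcritical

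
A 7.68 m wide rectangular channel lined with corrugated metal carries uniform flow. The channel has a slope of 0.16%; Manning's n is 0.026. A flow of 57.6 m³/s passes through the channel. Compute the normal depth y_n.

Manning's equation rearranged: A R^(2/3) = nQ / (1·√S) = 0.026 × 57.6 / (√0.0016) = 37.44.
Trying y = 2.5 m: A R^(2/3) = 25.32 — short.
Trying y = 4.11 m: A R^(2/3) = 49.86 — over.
Trying y = 3.32 m: A R^(2/3) = 37.46 — close enough.

y_n = 3.32 m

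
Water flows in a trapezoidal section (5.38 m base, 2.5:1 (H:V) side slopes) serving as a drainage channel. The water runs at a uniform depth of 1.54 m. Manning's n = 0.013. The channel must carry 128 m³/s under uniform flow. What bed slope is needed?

S = 0.013

With bottom width b = 5.38 m and side slope z = 2.5: A = (b + zy)y = (5.38 + 2.5×1.54)×1.54 = 14.21 m²; P = b + 2y√(1+z²) = 5.38 + 2×1.54×2.693 = 13.67 m.
Hydraulic radius R = A/P = 14.21/13.67 = 1.04 m.
From Manning's equation, S = [nQ / (1 A R^(2/3))]² = [0.013 × 128 / (1 × 14.21 × 1.04^(2/3))]² = 0.013.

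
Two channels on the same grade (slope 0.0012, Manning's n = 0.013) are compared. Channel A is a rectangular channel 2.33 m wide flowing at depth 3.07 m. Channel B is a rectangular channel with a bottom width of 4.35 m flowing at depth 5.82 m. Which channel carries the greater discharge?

Channel A: Flow area A = b·y = 2.33 × 3.07 = 7.153 m². Wetted perimeter P = b + 2y = 2.33 + 2×3.07 = 8.47 m. Hydraulic radius R = A/P = 7.153/8.47 = 0.8445 m. Q_A = (1/0.013)·7.153·0.8445^(2/3)·√0.0012 = 17.03 m³/s.
Channel B: Flow area A = b·y = 4.35 × 5.82 = 25.32 m². Wetted perimeter P = b + 2y = 4.35 + 2×5.82 = 15.99 m. Hydraulic radius R = A/P = 25.32/15.99 = 1.583 m. Q_B = (1/0.013)·25.32·1.583^(2/3)·√0.0012 = 91.64 m³/s.
Q_A = 17.03 m³/s vs Q_B = 91.64 m³/s, so channel B carries more.

channel B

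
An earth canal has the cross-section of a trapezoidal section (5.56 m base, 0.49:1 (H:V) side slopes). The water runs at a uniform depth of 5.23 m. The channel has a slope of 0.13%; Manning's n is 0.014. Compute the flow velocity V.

With bottom width b = 5.56 m and side slope z = 0.49: A = (b + zy)y = (5.56 + 0.49×5.23)×5.23 = 42.48 m²; P = b + 2y√(1+z²) = 5.56 + 2×5.23×1.114 = 17.21 m.
Hydraulic radius R = A/P = 42.48/17.21 = 2.469 m.
From Manning's equation, V = (1/n) R^(2/3) S^(1/2) = (1/0.014) × 2.469^(2/3) × 0.0013^(1/2) = 4.7 m/s.

V = 4.7 m/s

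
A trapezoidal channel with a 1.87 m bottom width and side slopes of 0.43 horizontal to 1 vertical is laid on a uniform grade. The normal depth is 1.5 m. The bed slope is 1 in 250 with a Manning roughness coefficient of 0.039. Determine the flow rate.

With bottom width b = 1.87 m and side slope z = 0.43: A = (b + zy)y = (1.87 + 0.43×1.5)×1.5 = 3.772 m²; P = b + 2y√(1+z²) = 1.87 + 2×1.5×1.089 = 5.136 m.
Hydraulic radius R = A/P = 3.772/5.136 = 0.7346 m.
Manning's equation: Q = (1/n) A R^(2/3) S^(1/2) = (1/0.039) × 3.772 × 0.7346^(2/3) × 0.004^(1/2) = 4.98 m³/s.

Q = 4.98 m³/s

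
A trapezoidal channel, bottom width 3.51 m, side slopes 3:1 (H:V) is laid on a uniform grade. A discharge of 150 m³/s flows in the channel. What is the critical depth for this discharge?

At critical depth, Q² T / (g A³) = 1, i.e. A³/T = Q²/g = 150²/9.81 = 2294.
At y = 2.16 m: A³/T = 610 — low.
At y = 3.38 m: A³/T = 4128 — high.
At y = 2.95 m: A³/T = 2285 — ≈ 2294.

y_c = 2.95 m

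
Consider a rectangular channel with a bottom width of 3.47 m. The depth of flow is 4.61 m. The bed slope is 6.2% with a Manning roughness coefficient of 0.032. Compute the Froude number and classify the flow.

supercritical

Flow area A = b·y = 3.47 × 4.61 = 16 m². Wetted perimeter P = b + 2y = 3.47 + 2×4.61 = 12.69 m.
Hydraulic radius R = A/P = 16/12.69 = 1.261 m.
V = (1/n) R^(2/3) √S = (1/0.032) × 1.261^(2/3) × √0.062 = 9.08 m/s. Hydraulic depth D_h = A/T = 16/3.47 = 4.61 m.
Froude number Fr = V/√(g·D_h) = 9.08/√(9.81×4.61) = 1.35, which is greater than 1, so the flow is supercritical.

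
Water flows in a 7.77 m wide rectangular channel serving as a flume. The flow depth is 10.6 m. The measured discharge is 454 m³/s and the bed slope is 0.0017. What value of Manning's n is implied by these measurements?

n = 0.015

Flow area A = b·y = 7.77 × 10.6 = 82.36 m². Wetted perimeter P = b + 2y = 7.77 + 2×10.6 = 28.97 m.
Hydraulic radius R = A/P = 82.36/28.97 = 2.843 m.
Rearranging Manning's equation: n = (1/Q) A R^(2/3) S^(1/2) = (1/454) × 82.36 × 2.843^(2/3) × √0.0017 = 0.015.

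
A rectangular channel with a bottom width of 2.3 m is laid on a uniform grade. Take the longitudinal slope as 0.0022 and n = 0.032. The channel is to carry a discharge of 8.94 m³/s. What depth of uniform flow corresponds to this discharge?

Manning's equation rearranged: A R^(2/3) = nQ / (1·√S) = 0.032 × 8.94 / (√0.0022) = 6.099.
Try y = 2.33 m: A R^(2/3) = 4.502 — short.
Try y = 3 m: A R^(2/3) = 6.1 — ≈ 6.099.

y_n = 3 m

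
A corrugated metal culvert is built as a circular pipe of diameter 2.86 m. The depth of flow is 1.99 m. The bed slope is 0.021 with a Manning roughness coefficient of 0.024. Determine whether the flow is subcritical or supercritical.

supercritical

For a circular section of diameter D = 2.86 m at depth y = 1.99 m, the central angle is θ = 2 arccos(1 − 2y/D) = 3.946 rad. Then A = (D²/8)(θ − sin θ) = 4.772 m² and P = Dθ/2 = 5.643 m.
Hydraulic radius R = A/P = 4.772/5.643 = 0.8456 m.
V = (1/n) R^(2/3) √S = (1/0.024) × 0.8456^(2/3) × √0.021 = 5.399 m/s. Hydraulic depth D_h = A/T = 4.772/2.632 = 1.813 m.
Froude number Fr = V/√(g·D_h) = 5.399/√(9.81×1.813) = 1.28, which is greater than 1, so the flow is supercritical.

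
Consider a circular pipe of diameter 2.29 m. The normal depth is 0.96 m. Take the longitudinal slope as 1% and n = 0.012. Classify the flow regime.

For a circular section of diameter D = 2.29 m at depth y = 0.96 m, the central angle is θ = 2 arccos(1 − 2y/D) = 2.817 rad. Then A = (D²/8)(θ − sin θ) = 1.638 m² and P = Dθ/2 = 3.225 m.
Hydraulic radius R = A/P = 1.638/3.225 = 0.5077 m.
V = (1/n) R^(2/3) √S = (1/0.012) × 0.5077^(2/3) × √0.01 = 5.303 m/s. Hydraulic depth D_h = A/T = 1.638/2.26 = 0.7246 m.
Froude number Fr = V/√(g·D_h) = 5.303/√(9.81×0.7246) = 1.99, which is greater than 1, so the flow is supercritical.

supercritical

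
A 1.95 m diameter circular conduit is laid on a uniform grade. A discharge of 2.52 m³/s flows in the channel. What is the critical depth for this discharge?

y_c = 0.757 m

At critical depth, Q² T / (g A³) = 1, i.e. A³/T = Q²/g = 2.52²/9.81 = 0.6473.
Try y = 0.92 m: A³/T = 1.368 — over.
Try y = 0.642 m: A³/T = 0.3431 — short.
Try y = 0.757 m: A³/T = 0.6476 — ≈ 0.6473.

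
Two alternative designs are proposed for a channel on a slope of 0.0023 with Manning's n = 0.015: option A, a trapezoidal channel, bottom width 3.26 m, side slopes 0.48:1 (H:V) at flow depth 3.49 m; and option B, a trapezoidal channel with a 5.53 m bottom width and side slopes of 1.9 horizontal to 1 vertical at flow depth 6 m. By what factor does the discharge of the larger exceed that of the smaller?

Channel A: With bottom width b = 3.26 m and side slope z = 0.48: A = (b + zy)y = (3.26 + 0.48×3.49)×3.49 = 17.22 m²; P = b + 2y√(1+z²) = 3.26 + 2×3.49×1.109 = 11 m. Hydraulic radius R = A/P = 17.22/11 = 1.565 m. Q_A = (1/0.015)·17.22·1.565^(2/3)·√0.0023 = 74.24 m³/s.
Channel B: With bottom width b = 5.53 m and side slope z = 1.9: A = (b + zy)y = (5.53 + 1.9×6)×6 = 101.6 m²; P = b + 2y√(1+z²) = 5.53 + 2×6×2.147 = 31.3 m. Hydraulic radius R = A/P = 101.6/31.3 = 3.246 m. Q_B = (1/0.015)·101.6·3.246^(2/3)·√0.0023 = 712 m³/s.
The larger discharge is 712 m³/s and the smaller is 74.24 m³/s; the ratio is 9.59.

9.59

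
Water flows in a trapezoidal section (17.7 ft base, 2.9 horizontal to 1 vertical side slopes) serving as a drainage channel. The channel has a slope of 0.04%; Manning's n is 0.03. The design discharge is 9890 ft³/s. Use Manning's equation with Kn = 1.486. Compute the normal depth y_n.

Manning's equation rearranged: A R^(2/3) = nQ / (1.486·√S) = 0.03 × 9890 / (1.486 × √0.0004) = 9983.
At y = 26.4 ft: A R^(2/3) = 14350 — over.
At y = 18.3 ft: A R^(2/3) = 5997 — short.
At y = 22.7 ft: A R^(2/3) = 9983 — ≈ 9983.

y_n = 22.7 ft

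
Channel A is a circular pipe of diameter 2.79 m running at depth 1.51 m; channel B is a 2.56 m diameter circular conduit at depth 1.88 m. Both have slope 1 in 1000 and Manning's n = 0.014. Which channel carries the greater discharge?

channel B

Channel A: For a circular section of diameter D = 2.79 m at depth y = 1.51 m, the central angle is θ = 2 arccos(1 − 2y/D) = 3.307 rad. Then A = (D²/8)(θ − sin θ) = 3.377 m² and P = Dθ/2 = 4.613 m. Hydraulic radius R = A/P = 3.377/4.613 = 0.7322 m. Q_A = (1/0.014)·3.377·0.7322^(2/3)·√0.001 = 6.197 m³/s.
Channel B: For a circular section of diameter D = 2.56 m at depth y = 1.88 m, the central angle is θ = 2 arccos(1 − 2y/D) = 4.117 rad. Then A = (D²/8)(θ − sin θ) = 4.051 m² and P = Dθ/2 = 5.27 m. Hydraulic radius R = A/P = 4.051/5.27 = 0.7687 m. Q_B = (1/0.014)·4.051·0.7687^(2/3)·√0.001 = 7.679 m³/s.
Q_A = 6.197 m³/s vs Q_B = 7.679 m³/s, so channel B carries more.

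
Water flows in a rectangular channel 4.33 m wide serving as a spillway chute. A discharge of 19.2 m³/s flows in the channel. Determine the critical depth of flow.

For a rectangular channel, critical depth y_c = (q²/g)^(1/3) where q = Q/b = 19.2/4.33 = 4.434 m²/s.
So y_c = (4.434²/9.81)^(1/3) = 1.26 m.

y_c = 1.26 m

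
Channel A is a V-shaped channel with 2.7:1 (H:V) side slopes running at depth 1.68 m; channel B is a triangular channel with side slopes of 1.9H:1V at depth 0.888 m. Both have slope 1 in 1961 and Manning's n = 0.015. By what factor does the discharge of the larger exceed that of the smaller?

8.09

Channel A: For a triangular section with side slope z = 2.7: A = zy² = 2.7×1.68² = 7.62 m²; P = 2y√(1+z²) = 2×1.68×2.879 = 9.674 m. Hydraulic radius R = A/P = 7.62/9.674 = 0.7877 m. Q_A = (1/0.015)·7.62·0.7877^(2/3)·√0.0005099 = 9.785 m³/s.
Channel B: For a triangular section with side slope z = 1.9: A = zy² = 1.9×0.888² = 1.498 m²; P = 2y√(1+z²) = 2×0.888×2.147 = 3.813 m. Hydraulic radius R = A/P = 1.498/3.813 = 0.3929 m. Q_B = (1/0.015)·1.498·0.3929^(2/3)·√0.0005099 = 1.21 m³/s.
The larger discharge is 9.785 m³/s and the smaller is 1.21 m³/s; the ratio is 8.09.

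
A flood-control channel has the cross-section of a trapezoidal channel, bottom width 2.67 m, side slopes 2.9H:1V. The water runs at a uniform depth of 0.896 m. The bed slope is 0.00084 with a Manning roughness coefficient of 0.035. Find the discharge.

With bottom width b = 2.67 m and side slope z = 2.9: A = (b + zy)y = (2.67 + 2.9×0.896)×0.896 = 4.72 m²; P = b + 2y√(1+z²) = 2.67 + 2×0.896×3.068 = 8.167 m.
Hydraulic radius R = A/P = 4.72/8.167 = 0.578 m.
Manning's equation: Q = (1/n) A R^(2/3) S^(1/2) = (1/0.035) × 4.72 × 0.578^(2/3) × 0.00084^(1/2) = 2.71 m³/s.

Q = 2.71 m³/s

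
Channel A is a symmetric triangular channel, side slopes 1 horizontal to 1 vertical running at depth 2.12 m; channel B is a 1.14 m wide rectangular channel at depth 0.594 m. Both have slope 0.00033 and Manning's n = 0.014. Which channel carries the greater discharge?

Channel A: For a triangular section with side slope z = 1: A = zy² = 1×2.12² = 4.494 m²; P = 2y√(1+z²) = 2×2.12×1.414 = 5.996 m. Hydraulic radius R = A/P = 4.494/5.996 = 0.7495 m. Q_A = (1/0.014)·4.494·0.7495^(2/3)·√0.00033 = 4.812 m³/s.
Channel B: Flow area A = b·y = 1.14 × 0.594 = 0.6772 m². Wetted perimeter P = b + 2y = 1.14 + 2×0.594 = 2.328 m. Hydraulic radius R = A/P = 0.6772/2.328 = 0.2909 m. Q_B = (1/0.014)·0.6772·0.2909^(2/3)·√0.00033 = 0.3857 m³/s.
Q_A = 4.812 m³/s vs Q_B = 0.3857 m³/s, so channel A carries more.

channel A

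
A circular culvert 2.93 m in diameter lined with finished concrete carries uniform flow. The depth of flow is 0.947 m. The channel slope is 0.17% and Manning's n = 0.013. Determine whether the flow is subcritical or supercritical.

subcritical

For a circular section of diameter D = 2.93 m at depth y = 0.947 m, the central angle is θ = 2 arccos(1 − 2y/D) = 2.419 rad. Then A = (D²/8)(θ − sin θ) = 1.886 m² and P = Dθ/2 = 3.544 m.
Hydraulic radius R = A/P = 1.886/3.544 = 0.5322 m.
V = (1/n) R^(2/3) √S = (1/0.013) × 0.5322^(2/3) × √0.0017 = 2.083 m/s. Hydraulic depth D_h = A/T = 1.886/2.741 = 0.6881 m.
Froude number Fr = V/√(g·D_h) = 2.083/√(9.81×0.6881) = 0.802, which is less than 1, so the flow is subcritical.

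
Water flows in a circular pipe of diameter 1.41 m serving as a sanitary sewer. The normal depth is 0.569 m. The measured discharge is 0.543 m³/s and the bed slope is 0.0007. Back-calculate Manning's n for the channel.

For a circular section of diameter D = 1.41 m at depth y = 0.569 m, the central angle is θ = 2 arccos(1 − 2y/D) = 2.753 rad. Then A = (D²/8)(θ − sin θ) = 0.5902 m² and P = Dθ/2 = 1.941 m.
Hydraulic radius R = A/P = 0.5902/1.941 = 0.304 m.
Rearranging Manning's equation: n = (1/Q) A R^(2/3) S^(1/2) = (1/0.543) × 0.5902 × 0.304^(2/3) × √0.0007 = 0.013.

n = 0.013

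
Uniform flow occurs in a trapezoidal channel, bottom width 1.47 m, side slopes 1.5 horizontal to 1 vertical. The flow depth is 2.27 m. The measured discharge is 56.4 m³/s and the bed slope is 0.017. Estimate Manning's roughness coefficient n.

With bottom width b = 1.47 m and side slope z = 1.5: A = (b + zy)y = (1.47 + 1.5×2.27)×2.27 = 11.07 m²; P = b + 2y√(1+z²) = 1.47 + 2×2.27×1.803 = 9.655 m.
Hydraulic radius R = A/P = 11.07/9.655 = 1.146 m.
Rearranging Manning's equation: n = (1/Q) A R^(2/3) S^(1/2) = (1/56.4) × 11.07 × 1.146^(2/3) × √0.017 = 0.028.

n = 0.028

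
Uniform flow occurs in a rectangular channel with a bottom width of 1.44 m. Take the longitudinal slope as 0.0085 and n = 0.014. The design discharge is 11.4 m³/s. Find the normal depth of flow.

Manning's equation rearranged: A R^(2/3) = nQ / (1·√S) = 0.014 × 11.4 / (√0.0085) = 1.731.
At y = 2.15 m: A R^(2/3) = 2.051 — high.
At y = 1.56 m: A R^(2/3) = 1.401 — low.
At y = 1.86 m: A R^(2/3) = 1.73 — close enough.

y_n = 1.86 m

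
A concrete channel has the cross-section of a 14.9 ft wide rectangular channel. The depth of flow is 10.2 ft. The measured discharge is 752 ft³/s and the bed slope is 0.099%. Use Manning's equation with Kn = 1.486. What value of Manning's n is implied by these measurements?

Flow area A = b·y = 14.9 × 10.2 = 152 ft². Wetted perimeter P = b + 2y = 14.9 + 2×10.2 = 35.3 ft.
Hydraulic radius R = A/P = 152/35.3 = 4.305 ft.
Rearranging Manning's equation: n = (1.486/Q) A R^(2/3) S^(1/2) = (1.486/752) × 152 × 4.305^(2/3) × √0.00099 = 0.025.

n = 0.025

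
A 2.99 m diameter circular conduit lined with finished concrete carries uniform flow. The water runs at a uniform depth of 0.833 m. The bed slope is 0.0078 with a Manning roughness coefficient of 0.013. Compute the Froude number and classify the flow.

supercritical

For a circular section of diameter D = 2.99 m at depth y = 0.833 m, the central angle is θ = 2 arccos(1 − 2y/D) = 2.224 rad. Then A = (D²/8)(θ − sin θ) = 1.598 m² and P = Dθ/2 = 3.325 m.
Hydraulic radius R = A/P = 1.598/3.325 = 0.4806 m.
V = (1/n) R^(2/3) √S = (1/0.013) × 0.4806^(2/3) × √0.0078 = 4.168 m/s. Hydraulic depth D_h = A/T = 1.598/2.681 = 0.5961 m.
Froude number Fr = V/√(g·D_h) = 4.168/√(9.81×0.5961) = 1.72, which is greater than 1, so the flow is supercritical.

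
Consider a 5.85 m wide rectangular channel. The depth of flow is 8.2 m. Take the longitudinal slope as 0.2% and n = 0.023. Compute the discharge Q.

Flow area A = b·y = 5.85 × 8.2 = 47.97 m². Wetted perimeter P = b + 2y = 5.85 + 2×8.2 = 22.25 m.
Hydraulic radius R = A/P = 47.97/22.25 = 2.156 m.
Manning's equation: Q = (1/n) A R^(2/3) S^(1/2) = (1/0.023) × 47.97 × 2.156^(2/3) × 0.002^(1/2) = 156 m³/s.

Q = 156 m³/s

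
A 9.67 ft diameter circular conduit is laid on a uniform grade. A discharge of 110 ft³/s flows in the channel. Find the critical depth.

y_c = 2.46 ft

At critical depth, Q² T / (g A³) = 1, i.e. A³/T = Q²/g = 110²/32.2 = 375.8.
Trying y = 3.11 ft: A³/T = 939.9 — too large.
Trying y = 2.46 ft: A³/T = 378.3 — close enough.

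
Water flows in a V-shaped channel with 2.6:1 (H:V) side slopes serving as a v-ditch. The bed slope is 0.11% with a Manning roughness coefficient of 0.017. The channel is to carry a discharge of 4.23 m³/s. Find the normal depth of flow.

Manning's equation rearranged: A R^(2/3) = nQ / (1·√S) = 0.017 × 4.23 / (√0.0011) = 2.168.
Trying y = 1.27 m: A R^(2/3) = 2.959 — over.
Trying y = 0.99 m: A R^(2/3) = 1.523 — short.
Trying y = 1.13 m: A R^(2/3) = 2.167 — matches.

y_n = 1.13 m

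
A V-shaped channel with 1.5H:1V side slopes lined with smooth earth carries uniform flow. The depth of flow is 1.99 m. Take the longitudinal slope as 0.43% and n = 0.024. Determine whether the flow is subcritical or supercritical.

For a triangular section with side slope z = 1.5: A = zy² = 1.5×1.99² = 5.94 m²; P = 2y√(1+z²) = 2×1.99×1.803 = 7.175 m.
Hydraulic radius R = A/P = 5.94/7.175 = 0.8279 m.
V = (1/n) R^(2/3) √S = (1/0.024) × 0.8279^(2/3) × √0.0043 = 2.409 m/s. Hydraulic depth D_h = A/T = 5.94/5.97 = 0.995 m.
Froude number Fr = V/√(g·D_h) = 2.409/√(9.81×0.995) = 0.771, which is less than 1, so the flow is subcritical.

subcritical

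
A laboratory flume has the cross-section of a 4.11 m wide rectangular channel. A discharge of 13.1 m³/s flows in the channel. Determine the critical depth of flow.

For a rectangular channel, critical depth y_c = (q²/g)^(1/3) where q = Q/b = 13.1/4.11 = 3.187 m²/s.
So y_c = (3.187²/9.81)^(1/3) = 1.01 m.

y_c = 1.01 m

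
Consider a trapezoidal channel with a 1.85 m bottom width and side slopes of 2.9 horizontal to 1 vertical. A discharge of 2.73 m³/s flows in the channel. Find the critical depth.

At critical depth, Q² T / (g A³) = 1, i.e. A³/T = Q²/g = 2.73²/9.81 = 0.7597.
At y = 0.343 m: A³/T = 0.242 — low.
At y = 0.601 m: A³/T = 1.887 — high.
At y = 0.471 m: A³/T = 0.7585 — matches.

y_c = 0.471 m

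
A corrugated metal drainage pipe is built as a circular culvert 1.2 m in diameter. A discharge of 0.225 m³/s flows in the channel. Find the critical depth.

At critical depth, Q² T / (g A³) = 1, i.e. A³/T = Q²/g = 0.225²/9.81 = 0.005161.
Try y = 0.314 m: A³/T = 0.01242 — too large.
Try y = 0.177 m: A³/T = 0.001315 — too small.
Try y = 0.251 m: A³/T = 0.005184 — close enough.

y_c = 0.251 m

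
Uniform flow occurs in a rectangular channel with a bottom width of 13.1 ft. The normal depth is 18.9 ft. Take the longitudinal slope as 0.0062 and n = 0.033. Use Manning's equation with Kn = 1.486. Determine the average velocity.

V = 10.2 ft/s

Flow area A = b·y = 13.1 × 18.9 = 247.6 ft². Wetted perimeter P = b + 2y = 13.1 + 2×18.9 = 50.9 ft.
Hydraulic radius R = A/P = 247.6/50.9 = 4.864 ft.
From Manning's equation, V = (1.486/n) R^(2/3) S^(1/2) = (1.486/0.033) × 4.864^(2/3) × 0.0062^(1/2) = 10.2 ft/s.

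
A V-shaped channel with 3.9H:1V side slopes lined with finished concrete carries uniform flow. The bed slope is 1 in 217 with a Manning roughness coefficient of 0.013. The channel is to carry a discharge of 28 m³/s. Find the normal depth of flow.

y_n = 1.35 m

Manning's equation rearranged: A R^(2/3) = nQ / (1·√S) = 0.013 × 28 / (√0.004608) = 5.362.
Try y = 1.69 m: A R^(2/3) = 9.747 — high.
Try y = 1.2 m: A R^(2/3) = 3.911 — low.
Try y = 1.35 m: A R^(2/3) = 5.354 — ≈ 5.362.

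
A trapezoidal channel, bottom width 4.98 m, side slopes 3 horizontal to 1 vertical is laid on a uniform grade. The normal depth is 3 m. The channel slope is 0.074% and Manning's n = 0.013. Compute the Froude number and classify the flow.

With bottom width b = 4.98 m and side slope z = 3: A = (b + zy)y = (4.98 + 3×3)×3 = 41.94 m²; P = b + 2y√(1+z²) = 4.98 + 2×3×3.162 = 23.95 m.
Hydraulic radius R = A/P = 41.94/23.95 = 1.751 m.
V = (1/n) R^(2/3) √S = (1/0.013) × 1.751^(2/3) × √0.00074 = 3.04 m/s. Hydraulic depth D_h = A/T = 41.94/22.98 = 1.825 m.
Froude number Fr = V/√(g·D_h) = 3.04/√(9.81×1.825) = 0.718, which is less than 1, so the flow is subcritical.

subcritical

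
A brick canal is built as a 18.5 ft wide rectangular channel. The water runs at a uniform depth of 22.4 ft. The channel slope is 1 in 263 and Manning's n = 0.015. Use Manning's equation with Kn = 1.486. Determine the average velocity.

V = 21.4 ft/s

Flow area A = b·y = 18.5 × 22.4 = 414.4 ft². Wetted perimeter P = b + 2y = 18.5 + 2×22.4 = 63.3 ft.
Hydraulic radius R = A/P = 414.4/63.3 = 6.547 ft.
From Manning's equation, V = (1.486/n) R^(2/3) S^(1/2) = (1.486/0.015) × 6.547^(2/3) × 0.003802^(1/2) = 21.4 ft/s.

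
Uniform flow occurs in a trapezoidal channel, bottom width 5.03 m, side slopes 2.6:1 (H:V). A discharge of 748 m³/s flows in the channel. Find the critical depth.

y_c = 6.12 m

At critical depth, Q² T / (g A³) = 1, i.e. A³/T = Q²/g = 748²/9.81 = 57030.
At y = 4.59 m: A³/T = 16340 — too small.
At y = 6.12 m: A³/T = 57120 — matches.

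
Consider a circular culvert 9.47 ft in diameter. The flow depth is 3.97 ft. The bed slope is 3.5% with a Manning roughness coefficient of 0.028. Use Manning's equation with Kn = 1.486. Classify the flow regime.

For a circular section of diameter D = 9.47 ft at depth y = 3.97 ft, the central angle is θ = 2 arccos(1 − 2y/D) = 2.817 rad. Then A = (D²/8)(θ − sin θ) = 28 ft² and P = Dθ/2 = 13.34 ft.
Hydraulic radius R = A/P = 28/13.34 = 2.1 ft.
V = (1.486/n) R^(2/3) √S = (1.486/0.028) × 2.1^(2/3) × √0.035 = 16.28 ft/s. Hydraulic depth D_h = A/T = 28/9.346 = 2.997 ft.
Froude number Fr = V/√(g·D_h) = 16.28/√(32.2×2.997) = 1.66, which is greater than 1, so the flow is supercritical.

supercritical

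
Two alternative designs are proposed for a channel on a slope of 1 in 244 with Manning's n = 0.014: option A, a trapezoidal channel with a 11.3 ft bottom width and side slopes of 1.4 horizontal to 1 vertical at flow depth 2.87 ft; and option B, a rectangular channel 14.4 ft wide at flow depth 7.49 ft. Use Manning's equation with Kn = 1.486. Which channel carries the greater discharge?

Channel A: With bottom width b = 11.3 ft and side slope z = 1.4: A = (b + zy)y = (11.3 + 1.4×2.87)×2.87 = 43.96 ft²; P = b + 2y√(1+z²) = 11.3 + 2×2.87×1.72 = 21.18 ft. Hydraulic radius R = A/P = 43.96/21.18 = 2.076 ft. Q_A = (1.486/0.014)·43.96·2.076^(2/3)·√0.004098 = 486.2 ft³/s.
Channel B: Flow area A = b·y = 14.4 × 7.49 = 107.9 ft². Wetted perimeter P = b + 2y = 14.4 + 2×7.49 = 29.38 ft. Hydraulic radius R = A/P = 107.9/29.38 = 3.671 ft. Q_B = (1.486/0.014)·107.9·3.671^(2/3)·√0.004098 = 1744 ft³/s.
Q_A = 486.2 ft³/s vs Q_B = 1744 ft³/s, so channel B carries more.

channel B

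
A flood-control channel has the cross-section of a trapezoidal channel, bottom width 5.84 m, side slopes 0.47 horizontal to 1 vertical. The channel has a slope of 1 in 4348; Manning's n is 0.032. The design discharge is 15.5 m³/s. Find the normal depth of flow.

Manning's equation rearranged: A R^(2/3) = nQ / (1·√S) = 0.032 × 15.5 / (√0.00023) = 32.71.
At y = 3.63 m: A R^(2/3) = 43.14 — over.
At y = 2.27 m: A R^(2/3) = 20.03 — short.
At y = 3.07 m: A R^(2/3) = 32.73 — matches.

y_n = 3.07 m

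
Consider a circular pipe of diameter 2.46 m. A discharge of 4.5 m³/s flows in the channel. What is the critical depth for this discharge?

y_c = 0.954 m

At critical depth, Q² T / (g A³) = 1, i.e. A³/T = Q²/g = 4.5²/9.81 = 2.064.
Trying y = 0.851 m: A³/T = 1.327 — short.
Trying y = 1.14 m: A³/T = 4.081 — over.
Trying y = 0.954 m: A³/T = 2.061 — ≈ 2.064.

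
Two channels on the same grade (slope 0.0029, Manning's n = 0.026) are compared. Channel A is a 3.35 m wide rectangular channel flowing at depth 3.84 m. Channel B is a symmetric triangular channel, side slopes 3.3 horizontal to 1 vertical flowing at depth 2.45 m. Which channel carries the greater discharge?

channel B

Channel A: Flow area A = b·y = 3.35 × 3.84 = 12.86 m². Wetted perimeter P = b + 2y = 3.35 + 2×3.84 = 11.03 m. Hydraulic radius R = A/P = 12.86/11.03 = 1.166 m. Q_A = (1/0.026)·12.86·1.166^(2/3)·√0.0029 = 29.52 m³/s.
Channel B: For a triangular section with side slope z = 3.3: A = zy² = 3.3×2.45² = 19.81 m²; P = 2y√(1+z²) = 2×2.45×3.448 = 16.9 m. Hydraulic radius R = A/P = 19.81/16.9 = 1.172 m. Q_B = (1/0.026)·19.81·1.172^(2/3)·√0.0029 = 45.62 m³/s.
Q_A = 29.52 m³/s vs Q_B = 45.62 m³/s, so channel B carries more.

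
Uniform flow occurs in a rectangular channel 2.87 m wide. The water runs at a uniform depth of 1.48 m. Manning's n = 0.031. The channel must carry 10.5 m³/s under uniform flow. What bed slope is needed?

Flow area A = b·y = 2.87 × 1.48 = 4.248 m². Wetted perimeter P = b + 2y = 2.87 + 2×1.48 = 5.83 m.
Hydraulic radius R = A/P = 4.248/5.83 = 0.7286 m.
From Manning's equation, S = [nQ / (1 A R^(2/3))]² = [0.031 × 10.5 / (1 × 4.248 × 0.7286^(2/3))]² = 0.00896.

S = 0.00896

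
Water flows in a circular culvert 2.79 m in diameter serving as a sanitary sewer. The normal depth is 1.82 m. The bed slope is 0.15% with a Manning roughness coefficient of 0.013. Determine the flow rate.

For a circular section of diameter D = 2.79 m at depth y = 1.82 m, the central angle is θ = 2 arccos(1 − 2y/D) = 3.761 rad. Then A = (D²/8)(θ − sin θ) = 4.224 m² and P = Dθ/2 = 5.246 m.
Hydraulic radius R = A/P = 4.224/5.246 = 0.8051 m.
Manning's equation: Q = (1/n) A R^(2/3) S^(1/2) = (1/0.013) × 4.224 × 0.8051^(2/3) × 0.0015^(1/2) = 10.9 m³/s.

Q = 10.9 m³/s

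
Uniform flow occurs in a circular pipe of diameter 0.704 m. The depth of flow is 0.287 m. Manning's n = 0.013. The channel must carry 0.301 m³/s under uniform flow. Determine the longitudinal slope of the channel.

For a circular section of diameter D = 0.704 m at depth y = 0.287 m, the central angle is θ = 2 arccos(1 − 2y/D) = 2.77 rad. Then A = (D²/8)(θ − sin θ) = 0.1491 m² and P = Dθ/2 = 0.9751 m.
Hydraulic radius R = A/P = 0.1491/0.9751 = 0.1529 m.
From Manning's equation, S = [nQ / (1 A R^(2/3))]² = [0.013 × 0.301 / (1 × 0.1491 × 0.1529^(2/3))]² = 0.00842.

S = 0.00842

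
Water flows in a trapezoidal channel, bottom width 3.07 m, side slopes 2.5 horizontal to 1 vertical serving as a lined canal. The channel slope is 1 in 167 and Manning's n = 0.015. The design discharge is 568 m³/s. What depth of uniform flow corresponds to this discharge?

y_n = 4.43 m

Manning's equation rearranged: A R^(2/3) = nQ / (1·√S) = 0.015 × 568 / (√0.005988) = 110.1.
Try y = 5.24 m: A R^(2/3) = 164.6 — over.
Try y = 3.06 m: A R^(2/3) = 46.32 — short.
Try y = 4.43 m: A R^(2/3) = 110 — ≈ 110.1.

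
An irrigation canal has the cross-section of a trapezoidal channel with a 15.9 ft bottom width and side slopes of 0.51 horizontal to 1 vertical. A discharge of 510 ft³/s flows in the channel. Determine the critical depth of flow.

y_c = 3.07 ft

At critical depth, Q² T / (g A³) = 1, i.e. A³/T = Q²/g = 510²/32.2 = 8078.
At y = 3.37 ft: A³/T = 10820 — too large.
At y = 2.56 ft: A³/T = 4616 — too small.
At y = 3.07 ft: A³/T = 8100 — ≈ 8078.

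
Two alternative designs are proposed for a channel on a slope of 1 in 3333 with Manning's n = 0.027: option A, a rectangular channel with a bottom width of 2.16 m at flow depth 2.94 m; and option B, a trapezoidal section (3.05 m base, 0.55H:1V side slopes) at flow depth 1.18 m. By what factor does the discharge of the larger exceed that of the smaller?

Channel A: Flow area A = b·y = 2.16 × 2.94 = 6.35 m². Wetted perimeter P = b + 2y = 2.16 + 2×2.94 = 8.04 m. Hydraulic radius R = A/P = 6.35/8.04 = 0.7899 m. Q_A = (1/0.027)·6.35·0.7899^(2/3)·√0.0003 = 3.481 m³/s.
Channel B: With bottom width b = 3.05 m and side slope z = 0.55: A = (b + zy)y = (3.05 + 0.55×1.18)×1.18 = 4.365 m²; P = b + 2y√(1+z²) = 3.05 + 2×1.18×1.141 = 5.743 m. Hydraulic radius R = A/P = 4.365/5.743 = 0.76 m. Q_B = (1/0.027)·4.365·0.76^(2/3)·√0.0003 = 2.332 m³/s.
The larger discharge is 3.481 m³/s and the smaller is 2.332 m³/s; the ratio is 1.49.

1.49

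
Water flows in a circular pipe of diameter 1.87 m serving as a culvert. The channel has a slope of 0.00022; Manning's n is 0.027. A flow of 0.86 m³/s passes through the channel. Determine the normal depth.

Manning's equation rearranged: A R^(2/3) = nQ / (1·√S) = 0.027 × 0.86 / (√0.00022) = 1.565.
Try y = 1.18 m: A R^(2/3) = 1.199 — short.
Try y = 1.74 m: A R^(2/3) = 1.779 — over.
Try y = 1.45 m: A R^(2/3) = 1.566 — ≈ 1.565.

y_n = 1.45 m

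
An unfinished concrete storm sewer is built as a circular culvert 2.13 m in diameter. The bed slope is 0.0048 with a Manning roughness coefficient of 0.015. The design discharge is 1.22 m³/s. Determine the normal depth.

y_n = 0.483 m

Manning's equation rearranged: A R^(2/3) = nQ / (1·√S) = 0.015 × 1.22 / (√0.0048) = 0.2641.
Trying y = 0.387 m: A R^(2/3) = 0.1687 — too small.
Trying y = 0.538 m: A R^(2/3) = 0.3273 — too large.
Trying y = 0.483 m: A R^(2/3) = 0.264 — ≈ 0.2641.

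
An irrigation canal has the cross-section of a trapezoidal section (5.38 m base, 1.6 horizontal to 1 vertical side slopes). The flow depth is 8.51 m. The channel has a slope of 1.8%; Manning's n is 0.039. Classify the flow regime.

supercritical

With bottom width b = 5.38 m and side slope z = 1.6: A = (b + zy)y = (5.38 + 1.6×8.51)×8.51 = 161.7 m²; P = b + 2y√(1+z²) = 5.38 + 2×8.51×1.887 = 37.49 m.
Hydraulic radius R = A/P = 161.7/37.49 = 4.312 m.
V = (1/n) R^(2/3) √S = (1/0.039) × 4.312^(2/3) × √0.018 = 9.113 m/s. Hydraulic depth D_h = A/T = 161.7/32.61 = 4.957 m.
Froude number Fr = V/√(g·D_h) = 9.113/√(9.81×4.957) = 1.31, which is greater than 1, so the flow is supercritical.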